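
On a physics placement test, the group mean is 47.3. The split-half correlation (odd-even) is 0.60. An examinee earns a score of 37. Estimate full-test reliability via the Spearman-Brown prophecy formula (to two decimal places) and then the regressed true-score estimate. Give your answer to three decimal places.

39.575

Spearman-Brown: ρ = 2r/(1 + r) = 2(0.60)/(1 + 0.60) = 1.200/1.60 = 0.7500 → 0.75
T̂ = 0.75(37) + 0.25(47.3) = 27.75 + 11.825 = 39.5750 → 39.575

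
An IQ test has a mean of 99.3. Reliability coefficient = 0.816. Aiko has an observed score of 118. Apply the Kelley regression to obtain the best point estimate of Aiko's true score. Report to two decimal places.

114.56

T̂ = ρX + (1 − ρ)μ
  = 0.816 × 118 + 0.184 × 99.3
  = 96.288 + 18.2712
  = 114.559
  ≈ 114.56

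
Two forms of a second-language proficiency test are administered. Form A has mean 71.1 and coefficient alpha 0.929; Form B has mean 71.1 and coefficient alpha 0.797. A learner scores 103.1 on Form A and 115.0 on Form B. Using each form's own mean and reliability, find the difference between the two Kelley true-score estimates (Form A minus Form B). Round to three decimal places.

T̂_A = 0.929(103.1) + 0.071(71.1) = 100.82800
T̂_B = 0.797(115.0) + 0.203(71.1) = 106.08830
T̂_A − T̂_B = -5.26030

-5.260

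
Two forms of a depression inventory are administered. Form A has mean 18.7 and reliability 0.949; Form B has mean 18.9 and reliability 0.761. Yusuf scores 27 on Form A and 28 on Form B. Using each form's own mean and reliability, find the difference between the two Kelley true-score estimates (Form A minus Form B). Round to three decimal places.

T̂_A = 0.949(27) + 0.051(18.7) = 26.57670
T̂_B = 0.761(28) + 0.239(18.9) = 25.82510
T̂_A − T̂_B = 0.75160

0.752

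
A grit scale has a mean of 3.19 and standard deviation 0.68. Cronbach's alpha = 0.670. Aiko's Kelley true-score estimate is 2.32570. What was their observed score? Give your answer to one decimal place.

T̂ = ρX + (1 − ρ)μ  ⇒  X = (T̂ − (1 − ρ)μ) / ρ
X = (2.32570 − 0.330 × 3.19) / 0.670 = (2.32570 − 1.05270) / 0.670 = 1.27300 / 0.670 = 1.900

1.9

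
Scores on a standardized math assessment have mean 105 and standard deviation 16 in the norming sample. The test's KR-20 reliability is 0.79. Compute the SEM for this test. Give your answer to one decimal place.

7.3

SEM = SD · √(1 − ρ) = 16 × √0.21 = 16 × 0.4583 = 7.332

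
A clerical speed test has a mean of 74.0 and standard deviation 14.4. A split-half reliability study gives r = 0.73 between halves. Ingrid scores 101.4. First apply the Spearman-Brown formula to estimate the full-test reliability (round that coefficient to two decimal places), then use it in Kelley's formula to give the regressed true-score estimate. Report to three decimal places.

Spearman-Brown: ρ = 2r/(1 + r) = 2(0.73)/(1 + 0.73) = 1.460/1.73 = 0.8439 → 0.84
T̂ = 0.84(101.4) + 0.16(74.0) = 85.176 + 11.840 = 97.0160 → 97.016

97.016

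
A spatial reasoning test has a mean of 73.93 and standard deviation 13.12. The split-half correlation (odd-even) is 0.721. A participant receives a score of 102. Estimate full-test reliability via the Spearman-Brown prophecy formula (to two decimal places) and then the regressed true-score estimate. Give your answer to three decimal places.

97.509

Spearman-Brown: ρ = 2r/(1 + r) = 2(0.721)/(1 + 0.721) = 1.4420/1.721 = 0.8379 → 0.84
Weight the observed score by reliability and the mean by (1 − reliability): T̂ = 0.84·102 + 0.16·73.93 = 85.68 + 11.8288 = 97.5088.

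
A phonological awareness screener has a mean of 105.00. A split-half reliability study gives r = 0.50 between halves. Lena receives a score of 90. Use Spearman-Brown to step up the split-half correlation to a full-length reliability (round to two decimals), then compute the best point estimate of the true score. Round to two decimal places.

94.95

Spearman-Brown: ρ = 2r/(1 + r) = 2(0.50)/(1 + 0.50) = 1.000/1.50 = 0.6667 → 0.67
T̂ = 0.67(90) + 0.33(105.00) = 60.30 + 34.6500 = 94.950 → 94.95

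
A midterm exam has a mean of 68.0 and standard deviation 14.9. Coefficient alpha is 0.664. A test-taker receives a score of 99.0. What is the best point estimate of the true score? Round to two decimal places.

88.58

T̂ = ρX + (1 − ρ)μ
  = 0.664 × 99.0 + 0.336 × 68.0
  = 65.7360 + 22.8480
  = 88.584
  ≈ 88.58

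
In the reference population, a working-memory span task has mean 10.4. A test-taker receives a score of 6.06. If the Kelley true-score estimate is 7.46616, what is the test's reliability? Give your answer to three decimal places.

T̂ = ρX + (1 − ρ)μ  ⇒  T̂ − μ = ρ(X − μ)
ρ = (T̂ − μ)/(X − μ) = (7.46616 − 10.4) / (6.06 − 10.4) = -2.93384 / -4.34 = 0.67600

0.676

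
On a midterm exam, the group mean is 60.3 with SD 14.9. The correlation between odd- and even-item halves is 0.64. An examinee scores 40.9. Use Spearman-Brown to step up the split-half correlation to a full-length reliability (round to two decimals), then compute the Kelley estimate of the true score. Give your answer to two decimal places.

Spearman-Brown: ρ = 2r/(1 + r) = 2(0.64)/(1 + 0.64) = 1.280/1.64 = 0.7805 → 0.78
T̂ = 0.78(40.9) + 0.22(60.3) = 31.902 + 13.266 = 45.168 → 45.17

45.17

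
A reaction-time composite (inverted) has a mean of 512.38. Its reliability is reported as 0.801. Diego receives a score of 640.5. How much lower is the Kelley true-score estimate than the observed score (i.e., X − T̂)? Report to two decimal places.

25.50

T̂ = 0.801(640.5) + 0.199(512.38) = 513.0405 + 101.96362 = 615.0041 → 615.004
X − T̂ = 640.5 − 615.004 = 25.496 → 25.50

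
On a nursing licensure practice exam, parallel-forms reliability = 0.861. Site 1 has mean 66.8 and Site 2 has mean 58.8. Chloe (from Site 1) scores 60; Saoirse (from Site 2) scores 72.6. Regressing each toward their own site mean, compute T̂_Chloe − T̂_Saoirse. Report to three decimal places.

-9.737

T̂_Chloe = 0.861(60) + 0.139(66.8) = 60.94520
T̂_Saoirse = 0.861(72.6) + 0.139(58.8) = 70.68180
Difference = 60.94520 − 70.68180 = -9.73660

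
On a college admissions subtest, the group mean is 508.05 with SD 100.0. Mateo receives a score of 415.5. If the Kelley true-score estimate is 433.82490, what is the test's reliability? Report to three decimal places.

T̂ = ρX + (1 − ρ)μ  ⇒  T̂ − μ = ρ(X − μ)
ρ = (T̂ − μ)/(X − μ) = (433.82490 − 508.05) / (415.5 − 508.05) = -74.22510 / -92.55 = 0.80200

0.802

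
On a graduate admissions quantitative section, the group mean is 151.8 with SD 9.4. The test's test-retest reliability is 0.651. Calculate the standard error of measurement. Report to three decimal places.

SEM = SD · √(1 − ρ) = 9.4 × √0.349 = 9.4 × 0.5908 = 5.5532

5.553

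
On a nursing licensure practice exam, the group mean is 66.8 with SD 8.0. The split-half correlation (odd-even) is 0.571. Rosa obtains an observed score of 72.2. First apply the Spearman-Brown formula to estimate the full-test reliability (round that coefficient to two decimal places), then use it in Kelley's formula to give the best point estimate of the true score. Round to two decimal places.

70.74

Spearman-Brown: ρ = 2r/(1 + r) = 2(0.571)/(1 + 0.571) = 1.1420/1.571 = 0.7269 → 0.73
T̂ = ρX + (1 − ρ)μ
  = 0.73 × 72.2 + 0.27 × 66.8
  = 52.706 + 18.036
  = 70.742
  ≈ 70.74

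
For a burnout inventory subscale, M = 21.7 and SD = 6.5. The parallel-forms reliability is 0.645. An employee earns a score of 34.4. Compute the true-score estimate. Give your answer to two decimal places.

Kelley's formula gives T̂ = 0.645·34.4 + 0.355·21.7 = 22.1880 + 7.7035 = 29.891.

29.89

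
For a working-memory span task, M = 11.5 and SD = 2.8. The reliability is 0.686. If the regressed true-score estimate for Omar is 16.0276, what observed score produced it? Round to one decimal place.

18.1

T̂ = ρX + (1 − ρ)μ  ⇒  X = (T̂ − (1 − ρ)μ) / ρ
X = (16.0276 − 0.314 × 11.5) / 0.686 = (16.0276 − 3.6110) / 0.686 = 12.4166 / 0.686 = 18.100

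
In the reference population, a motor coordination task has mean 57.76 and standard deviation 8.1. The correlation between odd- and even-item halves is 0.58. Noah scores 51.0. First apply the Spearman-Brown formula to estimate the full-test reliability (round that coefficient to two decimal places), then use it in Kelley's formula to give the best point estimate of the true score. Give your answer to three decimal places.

Spearman-Brown: ρ = 2r/(1 + r) = 2(0.58)/(1 + 0.58) = 1.160/1.58 = 0.7342 → 0.73
T̂ = 0.73(51.0) + 0.27(57.76) = 37.230 + 15.5952 = 52.8252 → 52.825

52.825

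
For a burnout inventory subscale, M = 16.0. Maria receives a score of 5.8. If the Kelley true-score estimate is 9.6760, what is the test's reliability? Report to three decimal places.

T̂ = ρX + (1 − ρ)μ  ⇒  T̂ − μ = ρ(X − μ)
ρ = (T̂ − μ)/(X − μ) = (9.6760 − 16.0) / (5.8 − 16.0) = -6.3240 / -10.2 = 0.62000

0.620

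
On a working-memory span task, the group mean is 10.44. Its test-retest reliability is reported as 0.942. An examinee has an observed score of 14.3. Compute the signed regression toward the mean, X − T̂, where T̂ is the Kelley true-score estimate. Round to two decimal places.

Kelley's formula gives T̂ = 0.942·14.3 + 0.058·10.44 = 13.4706 + 0.60552 = 14.0761.
X − T̂ = 14.3 − 14.076 = 0.224 → 0.22

0.22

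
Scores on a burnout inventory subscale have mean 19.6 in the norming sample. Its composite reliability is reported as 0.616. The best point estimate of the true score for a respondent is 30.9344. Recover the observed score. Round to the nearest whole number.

38

T̂ = ρX + (1 − ρ)μ  ⇒  X = (T̂ − (1 − ρ)μ) / ρ
X = (30.9344 − 0.384 × 19.6) / 0.616 = (30.9344 − 7.5264) / 0.616 = 23.4080 / 0.616 = 38.00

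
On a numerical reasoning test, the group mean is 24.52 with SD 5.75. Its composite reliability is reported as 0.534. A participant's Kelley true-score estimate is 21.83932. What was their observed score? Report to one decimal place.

19.5

T̂ = ρX + (1 − ρ)μ  ⇒  X = (T̂ − (1 − ρ)μ) / ρ
X = (21.83932 − 0.466 × 24.52) / 0.534 = (21.83932 − 11.42632) / 0.534 = 10.41300 / 0.534 = 19.500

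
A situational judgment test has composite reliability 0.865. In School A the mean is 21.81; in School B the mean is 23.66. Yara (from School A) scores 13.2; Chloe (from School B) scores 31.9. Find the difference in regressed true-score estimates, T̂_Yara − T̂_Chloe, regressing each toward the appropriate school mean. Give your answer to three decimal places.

T̂_Yara = 0.865(13.2) + 0.135(21.81) = 14.36235
T̂_Chloe = 0.865(31.9) + 0.135(23.66) = 30.78760
Difference = 14.36235 − 30.78760 = -16.42525

-16.425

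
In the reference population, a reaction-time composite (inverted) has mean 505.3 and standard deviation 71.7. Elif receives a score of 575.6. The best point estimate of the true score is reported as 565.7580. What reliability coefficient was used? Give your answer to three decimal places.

0.860

T̂ = ρX + (1 − ρ)μ  ⇒  T̂ − μ = ρ(X − μ)
ρ = (T̂ − μ)/(X − μ) = (565.7580 − 505.3) / (575.6 − 505.3) = 60.4580 / 70.3 = 0.86000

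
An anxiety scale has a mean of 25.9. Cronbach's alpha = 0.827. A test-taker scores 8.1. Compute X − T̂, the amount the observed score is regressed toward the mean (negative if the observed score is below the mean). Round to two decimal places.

Weight the observed score by reliability and the mean by (1 − reliability): T̂ = 0.827·8.1 + 0.173·25.9 = 6.6987 + 4.4807 = 11.1794.
X − T̂ = 8.1 − 11.179 = -3.079 → -3.08

-3.08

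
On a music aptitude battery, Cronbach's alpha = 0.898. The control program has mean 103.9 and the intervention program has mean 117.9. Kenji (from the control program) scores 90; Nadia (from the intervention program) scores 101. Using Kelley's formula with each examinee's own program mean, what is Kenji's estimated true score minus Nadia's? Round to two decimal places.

T̂_Kenji = 0.898(90) + 0.102(103.9) = 91.4178
T̂_Nadia = 0.898(101) + 0.102(117.9) = 102.7238
Difference = 91.4178 − 102.7238 = -11.3060

-11.31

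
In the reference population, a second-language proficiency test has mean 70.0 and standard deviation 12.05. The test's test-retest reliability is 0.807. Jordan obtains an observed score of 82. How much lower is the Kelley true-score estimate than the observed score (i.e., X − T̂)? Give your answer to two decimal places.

2.32

Kelley's formula gives T̂ = 0.807·82 + 0.193·70.0 = 66.174 + 13.5100 = 79.6840.
X − T̂ = 82 − 79.684 = 2.316 → 2.32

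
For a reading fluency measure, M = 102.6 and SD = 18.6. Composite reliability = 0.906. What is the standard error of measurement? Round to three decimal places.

5.703

SEM = SD · √(1 − ρ) = 18.6 × √0.094 = 18.6 × 0.3066 = 5.7027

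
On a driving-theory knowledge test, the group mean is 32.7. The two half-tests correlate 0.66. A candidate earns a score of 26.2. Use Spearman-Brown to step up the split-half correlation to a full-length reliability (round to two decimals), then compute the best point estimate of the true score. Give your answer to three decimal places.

27.500

Spearman-Brown: ρ = 2r/(1 + r) = 2(0.66)/(1 + 0.66) = 1.320/1.66 = 0.7952 → 0.80
Kelley's formula gives T̂ = 0.80·26.2 + 0.20·32.7 = 20.960 + 6.540 = 27.5000.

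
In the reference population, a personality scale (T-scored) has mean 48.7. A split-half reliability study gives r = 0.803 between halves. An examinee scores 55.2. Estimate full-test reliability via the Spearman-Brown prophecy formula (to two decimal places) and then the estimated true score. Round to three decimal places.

54.485

Spearman-Brown: ρ = 2r/(1 + r) = 2(0.803)/(1 + 0.803) = 1.6060/1.803 = 0.8907 → 0.89
T̂ = 0.89(55.2) + 0.11(48.7) = 49.128 + 5.357 = 54.4850 → 54.485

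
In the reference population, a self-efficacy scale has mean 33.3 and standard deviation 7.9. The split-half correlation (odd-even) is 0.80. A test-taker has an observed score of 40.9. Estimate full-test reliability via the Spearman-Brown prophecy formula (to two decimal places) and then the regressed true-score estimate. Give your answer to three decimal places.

40.064

Spearman-Brown: ρ = 2r/(1 + r) = 2(0.80)/(1 + 0.80) = 1.600/1.80 = 0.8889 → 0.89
Weight the observed score by reliability and the mean by (1 − reliability): T̂ = 0.89·40.9 + 0.11·33.3 = 36.401 + 3.663 = 40.0640.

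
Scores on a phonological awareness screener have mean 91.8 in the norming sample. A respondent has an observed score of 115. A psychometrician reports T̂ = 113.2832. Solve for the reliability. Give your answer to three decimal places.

0.926

T̂ = ρX + (1 − ρ)μ  ⇒  T̂ − μ = ρ(X − μ)
ρ = (T̂ − μ)/(X − μ) = (113.2832 − 91.8) / (115 − 91.8) = 21.4832 / 23.2 = 0.92600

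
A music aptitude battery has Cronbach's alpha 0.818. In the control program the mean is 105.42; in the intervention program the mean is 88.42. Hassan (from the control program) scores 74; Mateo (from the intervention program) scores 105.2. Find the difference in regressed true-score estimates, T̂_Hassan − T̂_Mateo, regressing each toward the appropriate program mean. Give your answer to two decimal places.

-22.43

T̂_Hassan = 0.818(74) + 0.182(105.42) = 79.7184
T̂_Mateo = 0.818(105.2) + 0.182(88.42) = 102.1460
Difference = 79.7184 − 102.1460 = -22.4276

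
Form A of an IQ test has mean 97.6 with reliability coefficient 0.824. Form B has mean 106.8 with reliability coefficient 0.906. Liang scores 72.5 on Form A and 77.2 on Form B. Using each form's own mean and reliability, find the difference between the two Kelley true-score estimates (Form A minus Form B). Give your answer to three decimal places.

-3.065

T̂_A = 0.824(72.5) + 0.176(97.6) = 76.91760
T̂_B = 0.906(77.2) + 0.094(106.8) = 79.98240
T̂_A − T̂_B = -3.06480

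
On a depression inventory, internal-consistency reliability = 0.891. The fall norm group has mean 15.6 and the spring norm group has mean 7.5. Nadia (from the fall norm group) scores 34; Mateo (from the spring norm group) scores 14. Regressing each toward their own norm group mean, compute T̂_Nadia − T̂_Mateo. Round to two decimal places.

18.70

T̂_Nadia = 0.891(34) + 0.109(15.6) = 31.9944
T̂_Mateo = 0.891(14) + 0.109(7.5) = 13.2915
Difference = 31.9944 − 13.2915 = 18.7029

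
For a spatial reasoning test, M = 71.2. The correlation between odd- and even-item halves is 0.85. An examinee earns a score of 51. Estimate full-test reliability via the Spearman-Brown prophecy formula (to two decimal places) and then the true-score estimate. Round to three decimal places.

52.616

Spearman-Brown: ρ = 2r/(1 + r) = 2(0.85)/(1 + 0.85) = 1.700/1.85 = 0.9189 → 0.92
T̂ = 0.92(51) + 0.08(71.2) = 46.92 + 5.696 = 52.6160 → 52.616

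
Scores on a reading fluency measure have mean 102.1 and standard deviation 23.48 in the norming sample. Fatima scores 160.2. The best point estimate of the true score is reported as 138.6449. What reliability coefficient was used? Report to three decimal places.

0.629

T̂ = ρX + (1 − ρ)μ  ⇒  T̂ − μ = ρ(X − μ)
ρ = (T̂ − μ)/(X − μ) = (138.6449 − 102.1) / (160.2 − 102.1) = 36.5449 / 58.1 = 0.62900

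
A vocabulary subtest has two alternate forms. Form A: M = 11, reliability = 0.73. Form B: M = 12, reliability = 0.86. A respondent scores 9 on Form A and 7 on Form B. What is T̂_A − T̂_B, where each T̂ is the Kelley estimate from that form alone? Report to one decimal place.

1.8

T̂_A = 0.73(9) + 0.27(11) = 9.540
T̂_B = 0.86(7) + 0.14(12) = 7.700
T̂_A − T̂_B = 1.840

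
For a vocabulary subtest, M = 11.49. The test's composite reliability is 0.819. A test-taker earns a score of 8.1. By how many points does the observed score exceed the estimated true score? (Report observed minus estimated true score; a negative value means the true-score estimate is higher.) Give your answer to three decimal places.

-0.614

T̂ = ρX + (1 − ρ)μ
  = 0.819 × 8.1 + 0.181 × 11.49
  = 6.6339 + 2.07969
  = 8.71359
  ≈ 8.7136
X − T̂ = 8.1 − 8.7136 = -0.6136 → -0.614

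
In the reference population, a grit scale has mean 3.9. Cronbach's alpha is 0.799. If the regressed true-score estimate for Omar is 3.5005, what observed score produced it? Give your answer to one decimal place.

T̂ = ρX + (1 − ρ)μ  ⇒  X = (T̂ − (1 − ρ)μ) / ρ
X = (3.5005 − 0.201 × 3.9) / 0.799 = (3.5005 − 0.7839) / 0.799 = 2.7166 / 0.799 = 3.400

3.4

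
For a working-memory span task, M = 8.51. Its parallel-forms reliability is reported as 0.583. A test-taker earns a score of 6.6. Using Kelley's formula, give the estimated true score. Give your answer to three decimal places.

7.396

T̂ = 0.583(6.6) + 0.417(8.51) = 3.8478 + 3.54867 = 7.3965 → 7.396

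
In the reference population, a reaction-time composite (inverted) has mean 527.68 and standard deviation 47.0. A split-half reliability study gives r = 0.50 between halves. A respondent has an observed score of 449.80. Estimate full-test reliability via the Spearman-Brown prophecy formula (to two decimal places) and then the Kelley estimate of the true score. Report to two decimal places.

Spearman-Brown: ρ = 2r/(1 + r) = 2(0.50)/(1 + 0.50) = 1.000/1.50 = 0.6667 → 0.67
T̂ = 0.67(449.80) + 0.33(527.68) = 301.3660 + 174.1344 = 475.500 → 475.50

475.50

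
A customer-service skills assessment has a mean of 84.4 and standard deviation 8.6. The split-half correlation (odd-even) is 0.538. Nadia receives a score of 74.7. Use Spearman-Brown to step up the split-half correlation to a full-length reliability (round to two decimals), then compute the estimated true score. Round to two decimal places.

Spearman-Brown: ρ = 2r/(1 + r) = 2(0.538)/(1 + 0.538) = 1.0760/1.538 = 0.6996 → 0.70
T̂ = ρX + (1 − ρ)μ
  = 0.70 × 74.7 + 0.30 × 84.4
  = 52.290 + 25.320
  = 77.610
  ≈ 77.61

77.61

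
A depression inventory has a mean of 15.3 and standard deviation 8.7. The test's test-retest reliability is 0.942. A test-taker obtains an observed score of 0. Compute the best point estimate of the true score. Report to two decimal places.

Regress the observed score toward the mean by the unreliability: T̂ = 0.942·0 + 0.058·15.3 = 0.000 + 0.8874 = 0.887.

0.89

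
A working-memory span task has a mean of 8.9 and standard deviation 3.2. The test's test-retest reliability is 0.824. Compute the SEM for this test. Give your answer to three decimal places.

SEM = SD · √(1 − ρ) = 3.2 × √0.176 = 3.2 × 0.4195 = 1.3425

1.342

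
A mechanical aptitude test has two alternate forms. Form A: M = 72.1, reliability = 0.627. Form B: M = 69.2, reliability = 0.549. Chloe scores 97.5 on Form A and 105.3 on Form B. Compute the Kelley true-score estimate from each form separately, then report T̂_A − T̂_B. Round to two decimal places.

-0.99

T̂_A = 0.627(97.5) + 0.373(72.1) = 88.0258
T̂_B = 0.549(105.3) + 0.451(69.2) = 89.0189
T̂_A − T̂_B = -0.9931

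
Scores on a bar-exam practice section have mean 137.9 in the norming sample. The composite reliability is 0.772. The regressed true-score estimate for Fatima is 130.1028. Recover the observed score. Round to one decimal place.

127.8

T̂ = ρX + (1 − ρ)μ  ⇒  X = (T̂ − (1 − ρ)μ) / ρ
X = (130.1028 − 0.228 × 137.9) / 0.772 = (130.1028 − 31.4412) / 0.772 = 98.6616 / 0.772 = 127.800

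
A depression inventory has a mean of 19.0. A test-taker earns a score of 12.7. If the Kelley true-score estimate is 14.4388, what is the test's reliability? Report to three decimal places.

0.724

T̂ = ρX + (1 − ρ)μ  ⇒  T̂ − μ = ρ(X − μ)
ρ = (T̂ − μ)/(X − μ) = (14.4388 − 19.0) / (12.7 − 19.0) = -4.5612 / -6.3 = 0.72400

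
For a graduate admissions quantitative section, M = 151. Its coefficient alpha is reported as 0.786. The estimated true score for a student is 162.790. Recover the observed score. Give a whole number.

T̂ = ρX + (1 − ρ)μ  ⇒  X = (T̂ − (1 − ρ)μ) / ρ
X = (162.790 − 0.214 × 151) / 0.786 = (162.790 − 32.314) / 0.786 = 130.476 / 0.786 = 166.00

166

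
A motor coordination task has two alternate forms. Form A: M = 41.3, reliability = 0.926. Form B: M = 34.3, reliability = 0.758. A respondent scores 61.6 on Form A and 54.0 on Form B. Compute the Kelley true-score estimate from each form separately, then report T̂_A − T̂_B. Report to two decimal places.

T̂_A = 0.926(61.6) + 0.074(41.3) = 60.0978
T̂_B = 0.758(54.0) + 0.242(34.3) = 49.2326
T̂_A − T̂_B = 10.8652

10.87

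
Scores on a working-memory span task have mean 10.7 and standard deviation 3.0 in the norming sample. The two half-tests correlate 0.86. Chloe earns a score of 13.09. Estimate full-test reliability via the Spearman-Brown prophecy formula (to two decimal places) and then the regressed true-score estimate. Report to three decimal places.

12.899

Spearman-Brown: ρ = 2r/(1 + r) = 2(0.86)/(1 + 0.86) = 1.720/1.86 = 0.9247 → 0.92
Kelley's formula gives T̂ = 0.92·13.09 + 0.08·10.7 = 12.0428 + 0.856 = 12.8988.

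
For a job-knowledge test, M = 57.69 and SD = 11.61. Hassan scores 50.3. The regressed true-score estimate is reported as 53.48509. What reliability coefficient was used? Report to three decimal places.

0.569

T̂ = ρX + (1 − ρ)μ  ⇒  T̂ − μ = ρ(X − μ)
ρ = (T̂ − μ)/(X − μ) = (53.48509 − 57.69) / (50.3 − 57.69) = -4.20491 / -7.39 = 0.56900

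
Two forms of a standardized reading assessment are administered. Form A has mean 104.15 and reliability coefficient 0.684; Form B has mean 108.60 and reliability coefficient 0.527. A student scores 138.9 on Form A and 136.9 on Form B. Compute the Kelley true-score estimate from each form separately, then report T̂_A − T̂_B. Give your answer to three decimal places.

4.405

T̂_A = 0.684(138.9) + 0.316(104.15) = 127.91900
T̂_B = 0.527(136.9) + 0.473(108.60) = 123.51410
T̂_A − T̂_B = 4.40490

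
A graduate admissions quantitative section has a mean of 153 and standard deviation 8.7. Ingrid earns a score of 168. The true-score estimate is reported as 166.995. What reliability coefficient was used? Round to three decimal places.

T̂ = ρX + (1 − ρ)μ  ⇒  T̂ − μ = ρ(X − μ)
ρ = (T̂ − μ)/(X − μ) = (166.995 − 153) / (168 − 153) = 13.995 / 15.0 = 0.93300

0.933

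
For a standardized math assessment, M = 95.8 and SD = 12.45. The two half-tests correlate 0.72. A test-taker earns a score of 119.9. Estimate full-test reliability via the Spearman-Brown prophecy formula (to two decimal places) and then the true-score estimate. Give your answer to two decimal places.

Spearman-Brown: ρ = 2r/(1 + r) = 2(0.72)/(1 + 0.72) = 1.440/1.72 = 0.8372 → 0.84
T̂ = ρX + (1 − ρ)μ
  = 0.84 × 119.9 + 0.16 × 95.8
  = 100.716 + 15.328
  = 116.044
  ≈ 116.04

116.04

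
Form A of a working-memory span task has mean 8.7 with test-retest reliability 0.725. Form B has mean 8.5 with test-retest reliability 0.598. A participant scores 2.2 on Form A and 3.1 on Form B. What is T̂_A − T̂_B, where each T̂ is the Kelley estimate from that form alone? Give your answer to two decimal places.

T̂_A = 0.725(2.2) + 0.275(8.7) = 3.9875
T̂_B = 0.598(3.1) + 0.402(8.5) = 5.2708
T̂_A − T̂_B = -1.2833

-1.28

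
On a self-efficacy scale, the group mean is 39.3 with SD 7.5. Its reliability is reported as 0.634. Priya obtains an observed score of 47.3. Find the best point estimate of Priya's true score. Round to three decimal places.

44.372

T̂ = 0.634(47.3) + 0.366(39.3) = 29.9882 + 14.3838 = 44.3720 → 44.372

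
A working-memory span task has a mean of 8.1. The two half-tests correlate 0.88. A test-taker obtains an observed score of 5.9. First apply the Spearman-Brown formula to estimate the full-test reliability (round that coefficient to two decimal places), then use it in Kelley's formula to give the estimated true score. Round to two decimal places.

Spearman-Brown: ρ = 2r/(1 + r) = 2(0.88)/(1 + 0.88) = 1.760/1.88 = 0.9362 → 0.94
T̂ = 0.94(5.9) + 0.06(8.1) = 5.546 + 0.486 = 6.032 → 6.03

6.03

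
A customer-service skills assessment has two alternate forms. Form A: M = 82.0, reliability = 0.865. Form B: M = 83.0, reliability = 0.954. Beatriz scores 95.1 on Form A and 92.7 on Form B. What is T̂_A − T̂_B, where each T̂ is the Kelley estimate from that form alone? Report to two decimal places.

T̂_A = 0.865(95.1) + 0.135(82.0) = 93.3315
T̂_B = 0.954(92.7) + 0.046(83.0) = 92.2538
T̂_A − T̂_B = 1.0777

1.08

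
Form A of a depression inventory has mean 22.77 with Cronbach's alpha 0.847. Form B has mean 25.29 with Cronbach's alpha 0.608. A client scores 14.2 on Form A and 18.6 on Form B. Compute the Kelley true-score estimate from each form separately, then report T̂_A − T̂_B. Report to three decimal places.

T̂_A = 0.847(14.2) + 0.153(22.77) = 15.51121
T̂_B = 0.608(18.6) + 0.392(25.29) = 21.22248
T̂_A − T̂_B = -5.71127

-5.711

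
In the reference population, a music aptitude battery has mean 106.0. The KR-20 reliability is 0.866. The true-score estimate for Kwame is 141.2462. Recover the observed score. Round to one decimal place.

146.7

T̂ = ρX + (1 − ρ)μ  ⇒  X = (T̂ − (1 − ρ)μ) / ρ
X = (141.2462 − 0.134 × 106.0) / 0.866 = (141.2462 − 14.2040) / 0.866 = 127.0422 / 0.866 = 146.700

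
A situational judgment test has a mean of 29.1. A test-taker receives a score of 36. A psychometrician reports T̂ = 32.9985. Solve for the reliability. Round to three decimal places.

T̂ = ρX + (1 − ρ)μ  ⇒  T̂ − μ = ρ(X − μ)
ρ = (T̂ − μ)/(X − μ) = (32.9985 − 29.1) / (36 − 29.1) = 3.8985 / 6.9 = 0.56500

0.565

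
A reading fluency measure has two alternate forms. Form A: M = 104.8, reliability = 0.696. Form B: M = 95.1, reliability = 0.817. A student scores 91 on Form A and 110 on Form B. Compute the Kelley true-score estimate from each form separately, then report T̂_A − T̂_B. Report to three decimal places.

T̂_A = 0.696(91) + 0.304(104.8) = 95.19520
T̂_B = 0.817(110) + 0.183(95.1) = 107.27330
T̂_A − T̂_B = -12.07810

-12.078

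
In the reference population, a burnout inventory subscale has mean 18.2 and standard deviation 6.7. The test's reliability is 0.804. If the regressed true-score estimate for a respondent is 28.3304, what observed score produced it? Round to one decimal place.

T̂ = ρX + (1 − ρ)μ  ⇒  X = (T̂ − (1 − ρ)μ) / ρ
X = (28.3304 − 0.196 × 18.2) / 0.804 = (28.3304 − 3.5672) / 0.804 = 24.7632 / 0.804 = 30.800

30.8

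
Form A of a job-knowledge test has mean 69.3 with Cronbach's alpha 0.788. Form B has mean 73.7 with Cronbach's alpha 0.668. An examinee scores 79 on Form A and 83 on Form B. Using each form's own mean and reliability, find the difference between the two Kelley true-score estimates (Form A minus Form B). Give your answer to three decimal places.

T̂_A = 0.788(79) + 0.212(69.3) = 76.94360
T̂_B = 0.668(83) + 0.332(73.7) = 79.91240
T̂_A − T̂_B = -2.96880

-2.969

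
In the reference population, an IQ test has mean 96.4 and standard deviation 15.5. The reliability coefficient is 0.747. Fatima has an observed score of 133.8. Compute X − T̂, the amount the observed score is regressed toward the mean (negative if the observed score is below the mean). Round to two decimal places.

T̂ = ρX + (1 − ρ)μ
  = 0.747 × 133.8 + 0.253 × 96.4
  = 99.9486 + 24.3892
  = 124.3378
  ≈ 124.338
X − T̂ = 133.8 − 124.338 = 9.462 → 9.46

9.46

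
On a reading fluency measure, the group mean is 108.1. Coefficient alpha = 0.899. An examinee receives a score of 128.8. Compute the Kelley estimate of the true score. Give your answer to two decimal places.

Weight the observed score by reliability and the mean by (1 − reliability): T̂ = 0.899·128.8 + 0.101·108.1 = 115.7912 + 10.9181 = 126.709.

126.71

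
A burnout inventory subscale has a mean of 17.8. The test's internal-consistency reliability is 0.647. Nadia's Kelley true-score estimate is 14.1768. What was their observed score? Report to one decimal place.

T̂ = ρX + (1 − ρ)μ  ⇒  X = (T̂ − (1 − ρ)μ) / ρ
X = (14.1768 − 0.353 × 17.8) / 0.647 = (14.1768 − 6.2834) / 0.647 = 7.8934 / 0.647 = 12.200

12.2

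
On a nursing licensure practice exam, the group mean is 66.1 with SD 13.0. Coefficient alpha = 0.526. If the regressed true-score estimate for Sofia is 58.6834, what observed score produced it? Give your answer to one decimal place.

T̂ = ρX + (1 − ρ)μ  ⇒  X = (T̂ − (1 − ρ)μ) / ρ
X = (58.6834 − 0.474 × 66.1) / 0.526 = (58.6834 − 31.3314) / 0.526 = 27.3520 / 0.526 = 52.000

52.0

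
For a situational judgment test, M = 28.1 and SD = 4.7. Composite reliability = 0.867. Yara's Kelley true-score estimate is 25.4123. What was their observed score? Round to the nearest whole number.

T̂ = ρX + (1 − ρ)μ  ⇒  X = (T̂ − (1 − ρ)μ) / ρ
X = (25.4123 − 0.133 × 28.1) / 0.867 = (25.4123 − 3.7373) / 0.867 = 21.6750 / 0.867 = 25.00

25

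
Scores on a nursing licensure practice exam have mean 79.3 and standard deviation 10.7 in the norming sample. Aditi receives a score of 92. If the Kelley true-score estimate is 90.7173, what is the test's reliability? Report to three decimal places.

0.899

T̂ = ρX + (1 − ρ)μ  ⇒  T̂ − μ = ρ(X − μ)
ρ = (T̂ − μ)/(X − μ) = (90.7173 − 79.3) / (92 − 79.3) = 11.4173 / 12.7 = 0.89900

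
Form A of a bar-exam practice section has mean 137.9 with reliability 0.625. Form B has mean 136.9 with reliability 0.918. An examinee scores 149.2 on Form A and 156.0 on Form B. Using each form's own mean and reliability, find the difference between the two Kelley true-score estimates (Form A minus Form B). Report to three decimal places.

T̂_A = 0.625(149.2) + 0.375(137.9) = 144.96250
T̂_B = 0.918(156.0) + 0.082(136.9) = 154.43380
T̂_A − T̂_B = -9.47130

-9.471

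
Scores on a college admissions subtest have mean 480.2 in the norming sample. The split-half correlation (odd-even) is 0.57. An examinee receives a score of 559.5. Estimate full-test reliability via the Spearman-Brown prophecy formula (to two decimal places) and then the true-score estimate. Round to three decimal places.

538.089

Spearman-Brown: ρ = 2r/(1 + r) = 2(0.57)/(1 + 0.57) = 1.140/1.57 = 0.7261 → 0.73
Kelley's formula gives T̂ = 0.73·559.5 + 0.27·480.2 = 408.435 + 129.654 = 538.0890.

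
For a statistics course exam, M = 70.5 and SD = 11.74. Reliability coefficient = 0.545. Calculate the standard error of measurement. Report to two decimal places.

SEM = SD · √(1 − ρ) = 11.74 × √0.455 = 11.74 × 0.6745 = 7.919

7.92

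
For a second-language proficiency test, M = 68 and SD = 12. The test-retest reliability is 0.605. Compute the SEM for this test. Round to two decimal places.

7.54

SEM = SD · √(1 − ρ) = 12 × √0.395 = 12 × 0.6285 = 7.542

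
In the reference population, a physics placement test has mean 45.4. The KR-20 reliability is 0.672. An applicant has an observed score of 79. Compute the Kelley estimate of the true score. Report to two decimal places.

Kelley's formula gives T̂ = 0.672·79 + 0.328·45.4 = 53.088 + 14.8912 = 67.979.

67.98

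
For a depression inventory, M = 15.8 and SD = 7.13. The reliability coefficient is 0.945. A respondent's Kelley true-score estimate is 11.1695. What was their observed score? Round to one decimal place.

T̂ = ρX + (1 − ρ)μ  ⇒  X = (T̂ − (1 − ρ)μ) / ρ
X = (11.1695 − 0.055 × 15.8) / 0.945 = (11.1695 − 0.8690) / 0.945 = 10.3005 / 0.945 = 10.900

10.9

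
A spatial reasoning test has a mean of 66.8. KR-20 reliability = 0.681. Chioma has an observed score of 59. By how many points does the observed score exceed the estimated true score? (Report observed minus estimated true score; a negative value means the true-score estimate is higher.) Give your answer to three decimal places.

-2.488

Regress the observed score toward the mean by the unreliability: T̂ = 0.681·59 + 0.319·66.8 = 40.179 + 21.3092 = 61.48820.
X − T̂ = 59 − 61.4882 = -2.4882 → -2.488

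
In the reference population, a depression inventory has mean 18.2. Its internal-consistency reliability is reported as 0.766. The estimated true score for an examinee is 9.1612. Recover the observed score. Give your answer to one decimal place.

6.4

T̂ = ρX + (1 − ρ)μ  ⇒  X = (T̂ − (1 − ρ)μ) / ρ
X = (9.1612 − 0.234 × 18.2) / 0.766 = (9.1612 − 4.2588) / 0.766 = 4.9024 / 0.766 = 6.400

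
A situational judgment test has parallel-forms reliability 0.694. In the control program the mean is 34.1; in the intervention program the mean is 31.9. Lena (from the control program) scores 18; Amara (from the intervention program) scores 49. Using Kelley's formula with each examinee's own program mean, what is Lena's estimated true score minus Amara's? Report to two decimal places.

-20.84

T̂_Lena = 0.694(18) + 0.306(34.1) = 22.9266
T̂_Amara = 0.694(49) + 0.306(31.9) = 43.7674
Difference = 22.9266 − 43.7674 = -20.8408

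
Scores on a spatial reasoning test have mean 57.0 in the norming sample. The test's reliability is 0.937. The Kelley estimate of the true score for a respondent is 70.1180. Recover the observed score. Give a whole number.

T̂ = ρX + (1 − ρ)μ  ⇒  X = (T̂ − (1 − ρ)μ) / ρ
X = (70.1180 − 0.063 × 57.0) / 0.937 = (70.1180 − 3.5910) / 0.937 = 66.5270 / 0.937 = 71.00

71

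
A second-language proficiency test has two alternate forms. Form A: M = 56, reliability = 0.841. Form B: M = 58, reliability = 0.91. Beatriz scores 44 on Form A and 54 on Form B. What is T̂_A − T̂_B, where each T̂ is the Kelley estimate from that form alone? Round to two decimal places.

-8.45

T̂_A = 0.841(44) + 0.159(56) = 45.9080
T̂_B = 0.91(54) + 0.09(58) = 54.3600
T̂_A − T̂_B = -8.4520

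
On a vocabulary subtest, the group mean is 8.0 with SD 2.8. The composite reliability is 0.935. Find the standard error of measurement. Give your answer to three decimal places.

SEM = SD · √(1 − ρ) = 2.8 × √0.065 = 2.8 × 0.2550 = 0.7139

0.714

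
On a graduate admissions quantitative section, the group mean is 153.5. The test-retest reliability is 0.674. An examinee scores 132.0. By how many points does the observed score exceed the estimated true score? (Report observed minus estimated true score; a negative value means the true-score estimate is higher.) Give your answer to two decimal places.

T̂ = ρX + (1 − ρ)μ
  = 0.674 × 132.0 + 0.326 × 153.5
  = 88.9680 + 50.0410
  = 139.0090
  ≈ 139.009
X − T̂ = 132.0 − 139.009 = -7.009 → -7.01

-7.01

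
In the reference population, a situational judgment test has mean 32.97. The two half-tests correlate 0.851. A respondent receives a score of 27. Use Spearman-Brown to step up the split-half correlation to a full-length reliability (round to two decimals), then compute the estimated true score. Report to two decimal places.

27.48

Spearman-Brown: ρ = 2r/(1 + r) = 2(0.851)/(1 + 0.851) = 1.7020/1.851 = 0.9195 → 0.92
T̂ = 0.92(27) + 0.08(32.97) = 24.84 + 2.6376 = 27.478 → 27.48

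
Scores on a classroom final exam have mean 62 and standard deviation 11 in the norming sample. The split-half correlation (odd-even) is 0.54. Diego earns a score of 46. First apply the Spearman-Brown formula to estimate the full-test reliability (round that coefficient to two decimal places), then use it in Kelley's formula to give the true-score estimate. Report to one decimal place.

50.8

Spearman-Brown: ρ = 2r/(1 + r) = 2(0.54)/(1 + 0.54) = 1.080/1.54 = 0.7013 → 0.70
Kelley's formula gives T̂ = 0.70·46 + 0.30·62 = 32.20 + 18.60 = 50.80.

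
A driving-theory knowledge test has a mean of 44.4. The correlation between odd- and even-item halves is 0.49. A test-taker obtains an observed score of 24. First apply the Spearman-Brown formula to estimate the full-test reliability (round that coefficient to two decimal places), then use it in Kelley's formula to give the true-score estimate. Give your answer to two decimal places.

Spearman-Brown: ρ = 2r/(1 + r) = 2(0.49)/(1 + 0.49) = 0.980/1.49 = 0.6577 → 0.66
Kelley's formula gives T̂ = 0.66·24 + 0.34·44.4 = 15.84 + 15.096 = 30.936.

30.94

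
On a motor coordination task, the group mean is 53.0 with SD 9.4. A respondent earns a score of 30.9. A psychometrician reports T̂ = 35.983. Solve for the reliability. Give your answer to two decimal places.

0.77

T̂ = ρX + (1 − ρ)μ  ⇒  T̂ − μ = ρ(X − μ)
ρ = (T̂ − μ)/(X − μ) = (35.983 − 53.0) / (30.9 − 53.0) = -17.017 / -22.1 = 0.7700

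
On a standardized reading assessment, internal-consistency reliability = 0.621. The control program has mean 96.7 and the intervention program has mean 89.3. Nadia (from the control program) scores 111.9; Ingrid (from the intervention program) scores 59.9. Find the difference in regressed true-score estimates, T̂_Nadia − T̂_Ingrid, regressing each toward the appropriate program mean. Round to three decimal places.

35.097

T̂_Nadia = 0.621(111.9) + 0.379(96.7) = 106.13920
T̂_Ingrid = 0.621(59.9) + 0.379(89.3) = 71.04260
Difference = 106.13920 − 71.04260 = 35.09660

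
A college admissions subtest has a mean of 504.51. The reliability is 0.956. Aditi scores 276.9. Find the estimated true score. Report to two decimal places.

286.91

T̂ = ρX + (1 − ρ)μ
  = 0.956 × 276.9 + 0.044 × 504.51
  = 264.7164 + 22.19844
  = 286.915
  ≈ 286.91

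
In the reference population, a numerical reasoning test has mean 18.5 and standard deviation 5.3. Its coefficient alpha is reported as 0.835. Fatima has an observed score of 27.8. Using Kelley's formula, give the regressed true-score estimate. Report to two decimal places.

26.27

T̂ = 0.835(27.8) + 0.165(18.5) = 23.2130 + 3.0525 = 26.266 → 26.27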